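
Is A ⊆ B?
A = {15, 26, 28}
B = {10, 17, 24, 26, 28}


A ⊆ B means every element of A is in B.
Elements in A not in B: {15}
So A ⊄ B.

No, A ⊄ B


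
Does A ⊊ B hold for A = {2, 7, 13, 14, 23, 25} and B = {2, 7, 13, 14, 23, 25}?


A ⊂ B requires: A ⊆ B AND A ≠ B.
A ⊆ B? Yes
A = B? Yes
A = B, so A is not a PROPER subset.

No, A is not a proper subset of B


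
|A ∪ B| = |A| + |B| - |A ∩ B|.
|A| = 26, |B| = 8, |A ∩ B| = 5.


|A ∪ B| = |A| + |B| - |A ∩ B|
= 26 + 8 - 5
= 29

|A ∪ B| = 29


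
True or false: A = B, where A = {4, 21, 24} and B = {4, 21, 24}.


Two sets are equal iff they have exactly the same elements.
A = {4, 21, 24}
B = {4, 21, 24}
Same elements → A = B

Yes, A = B


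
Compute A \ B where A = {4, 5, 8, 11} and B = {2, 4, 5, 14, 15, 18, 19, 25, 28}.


A \ B = elements in A but not in B
A = {4, 5, 8, 11}
B = {2, 4, 5, 14, 15, 18, 19, 25, 28}
Remove from A any elements in B
A \ B = {8, 11}

A \ B = {8, 11}


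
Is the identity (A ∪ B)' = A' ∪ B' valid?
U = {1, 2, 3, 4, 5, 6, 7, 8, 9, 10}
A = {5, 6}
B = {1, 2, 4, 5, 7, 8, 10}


LHS: A ∪ B = {1, 2, 4, 5, 6, 7, 8, 10}
(A ∪ B)' = U \ (A ∪ B) = {3, 9}
A' = {1, 2, 3, 4, 7, 8, 9, 10}, B' = {3, 6, 9}
Claimed RHS: A' ∪ B' = {1, 2, 3, 4, 6, 7, 8, 9, 10}
Identity is INVALID: LHS = {3, 9} but the RHS claimed here equals {1, 2, 3, 4, 6, 7, 8, 9, 10}. The correct form is (A ∪ B)' = A' ∩ B'.

Identity is invalid: (A ∪ B)' = {3, 9} but A' ∪ B' = {1, 2, 3, 4, 6, 7, 8, 9, 10}. The correct De Morgan law is (A ∪ B)' = A' ∩ B'.


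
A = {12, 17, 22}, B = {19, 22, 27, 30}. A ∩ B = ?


A ∩ B = elements in both A and B
A = {12, 17, 22}
B = {19, 22, 27, 30}
A ∩ B = {22}

A ∩ B = {22}


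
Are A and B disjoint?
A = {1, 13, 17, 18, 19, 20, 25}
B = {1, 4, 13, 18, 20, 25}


Disjoint means A ∩ B = ∅.
A ∩ B = {1, 13, 18, 20, 25}
A ∩ B ≠ ∅, so A and B are NOT disjoint.

No, A and B are not disjoint (A ∩ B = {1, 13, 18, 20, 25})


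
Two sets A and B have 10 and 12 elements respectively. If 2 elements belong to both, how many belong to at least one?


|A ∪ B| = |A| + |B| - |A ∩ B|
= 10 + 12 - 2
= 20

|A ∪ B| = 20


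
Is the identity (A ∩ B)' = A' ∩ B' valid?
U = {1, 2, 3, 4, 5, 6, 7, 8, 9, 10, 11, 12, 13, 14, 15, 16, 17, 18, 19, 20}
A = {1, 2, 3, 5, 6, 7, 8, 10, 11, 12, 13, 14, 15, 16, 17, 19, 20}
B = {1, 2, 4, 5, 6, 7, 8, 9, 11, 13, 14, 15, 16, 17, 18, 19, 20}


LHS: A ∩ B = {1, 2, 5, 6, 7, 8, 11, 13, 14, 15, 16, 17, 19, 20}
(A ∩ B)' = U \ (A ∩ B) = {3, 4, 9, 10, 12, 18}
A' = {4, 9, 18}, B' = {3, 10, 12}
Claimed RHS: A' ∩ B' = ∅
Identity is INVALID: LHS = {3, 4, 9, 10, 12, 18} but the RHS claimed here equals ∅. The correct form is (A ∩ B)' = A' ∪ B'.

Identity is invalid: (A ∩ B)' = {3, 4, 9, 10, 12, 18} but A' ∩ B' = ∅. The correct De Morgan law is (A ∩ B)' = A' ∪ B'.


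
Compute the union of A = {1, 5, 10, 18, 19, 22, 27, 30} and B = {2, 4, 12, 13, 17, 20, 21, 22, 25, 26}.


A ∪ B = all elements in A or B (or both)
A = {1, 5, 10, 18, 19, 22, 27, 30}
B = {2, 4, 12, 13, 17, 20, 21, 22, 25, 26}
A ∪ B = {1, 2, 4, 5, 10, 12, 13, 17, 18, 19, 20, 21, 22, 25, 26, 27, 30}

A ∪ B = {1, 2, 4, 5, 10, 12, 13, 17, 18, 19, 20, 21, 22, 25, 26, 27, 30}


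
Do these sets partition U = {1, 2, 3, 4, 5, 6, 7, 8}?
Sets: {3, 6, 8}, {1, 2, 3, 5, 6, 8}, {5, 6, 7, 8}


A partition requires: (1) non-empty parts, (2) pairwise disjoint, (3) union = U
Parts: {3, 6, 8}, {1, 2, 3, 5, 6, 8}, {5, 6, 7, 8}
Union of parts: {1, 2, 3, 5, 6, 7, 8}
U = {1, 2, 3, 4, 5, 6, 7, 8}
All non-empty? True
Pairwise disjoint? False
Covers U? False

No, not a valid partition


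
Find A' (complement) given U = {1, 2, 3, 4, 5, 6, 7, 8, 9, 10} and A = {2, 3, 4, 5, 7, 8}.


Aᶜ = U \ A = elements in U but not in A
U = {1, 2, 3, 4, 5, 6, 7, 8, 9, 10}
A = {2, 3, 4, 5, 7, 8}
Aᶜ = {1, 6, 9, 10}

Aᶜ = {1, 6, 9, 10}


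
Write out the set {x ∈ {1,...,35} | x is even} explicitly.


Checking each candidate:
Condition: even numbers in {1,...,35}
Result = {2, 4, 6, 8, 10, 12, 14, 16, 18, 20, 22, 24, 26, 28, 30, 32, 34}

{2, 4, 6, 8, 10, 12, 14, 16, 18, 20, 22, 24, 26, 28, 30, 32, 34}


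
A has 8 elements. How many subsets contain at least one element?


Total subsets = 2^n = 2^8 = 256
Non-empty subsets exclude the empty set: 2^n - 1
= 256 - 1
= 255

Number of non-empty subsets = 255


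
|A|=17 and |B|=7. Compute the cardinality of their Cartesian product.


|A × B| = |A| × |B|
= 17 × 7
= 119

|A × B| = 119


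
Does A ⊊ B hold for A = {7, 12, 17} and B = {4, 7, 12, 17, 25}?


A ⊂ B requires: A ⊆ B AND A ≠ B.
A ⊆ B? Yes
A = B? No
A ⊂ B: Yes (A is a proper subset of B)

Yes, A ⊂ B


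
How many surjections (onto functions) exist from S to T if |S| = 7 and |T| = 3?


n = |S| = 7, k = |T| = 3. Surjections via inclusion-exclusion:
S(n,k) = Σ(-1)^i × C(k,i) × (k-i)^n, i=0 to k
i=0: (-1)^0×C(3,0)×3^7 = 2187
i=1: (-1)^1×C(3,1)×2^7 = -384
i=2: (-1)^2×C(3,2)×1^7 = 3
i=3: (-1)^3×C(3,3)×0^7 = 0
Total = 1806

Number of surjections = 1806


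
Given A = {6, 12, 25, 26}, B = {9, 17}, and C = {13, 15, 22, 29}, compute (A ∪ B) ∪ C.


A ∪ B = {6, 9, 12, 17, 25, 26}
(A ∪ B) ∪ C = {6, 9, 12, 13, 15, 17, 22, 25, 26, 29}

A ∪ B ∪ C = {6, 9, 12, 13, 15, 17, 22, 25, 26, 29}


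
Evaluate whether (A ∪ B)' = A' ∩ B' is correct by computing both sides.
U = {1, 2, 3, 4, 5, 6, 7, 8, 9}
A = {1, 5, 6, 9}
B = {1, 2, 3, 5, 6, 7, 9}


LHS: A ∪ B = {1, 2, 3, 5, 6, 7, 9}
(A ∪ B)' = U \ (A ∪ B) = {4, 8}
A' = {2, 3, 4, 7, 8}, B' = {4, 8}
Claimed RHS: A' ∩ B' = {4, 8}
Identity is VALID: LHS = RHS = {4, 8} ✓

Identity is valid. (A ∪ B)' = A' ∩ B' = {4, 8}


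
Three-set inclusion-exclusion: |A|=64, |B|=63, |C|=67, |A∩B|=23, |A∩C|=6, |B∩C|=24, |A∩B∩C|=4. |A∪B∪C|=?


|A∪B∪C| = |A|+|B|+|C| - |A∩B|-|A∩C|-|B∩C| + |A∩B∩C|
= 64+63+67 - 23-6-24 + 4
= 194 - 53 + 4
= 145

|A ∪ B ∪ C| = 145


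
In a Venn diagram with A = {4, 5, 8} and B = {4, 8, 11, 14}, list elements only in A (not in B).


A = {4, 5, 8}
B = {4, 8, 11, 14}
Region: only in A (not in B)
Elements: {5}

Elements only in A (not in B): {5}


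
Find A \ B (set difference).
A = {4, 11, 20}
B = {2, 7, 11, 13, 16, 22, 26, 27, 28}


A \ B = elements in A but not in B
A = {4, 11, 20}
B = {2, 7, 11, 13, 16, 22, 26, 27, 28}
Remove from A any elements in B
A \ B = {4, 20}

A \ B = {4, 20}


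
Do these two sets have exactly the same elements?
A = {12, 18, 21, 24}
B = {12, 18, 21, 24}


Two sets are equal iff they have exactly the same elements.
A = {12, 18, 21, 24}
B = {12, 18, 21, 24}
Same elements → A = B

Yes, A = B


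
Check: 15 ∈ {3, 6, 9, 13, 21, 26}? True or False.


A = {3, 6, 9, 13, 21, 26}
Checking if 15 is in A
15 is not in A → False

15 ∉ A


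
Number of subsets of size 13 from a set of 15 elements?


C(n,k) = n! / (k!(n-k)!)
C(15,13) = 15! / (13!2!)
= 105

C(15,13) = 105


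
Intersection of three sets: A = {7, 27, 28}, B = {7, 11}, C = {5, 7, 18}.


A ∩ B = {7}
(A ∩ B) ∩ C = {7}

A ∩ B ∩ C = {7}


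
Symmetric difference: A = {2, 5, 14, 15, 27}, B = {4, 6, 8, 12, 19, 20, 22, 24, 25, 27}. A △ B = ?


A △ B = (A \ B) ∪ (B \ A) = elements in exactly one of A or B
A \ B = {2, 5, 14, 15}
B \ A = {4, 6, 8, 12, 19, 20, 22, 24, 25}
A △ B = {2, 4, 5, 6, 8, 12, 14, 15, 19, 20, 22, 24, 25}

A △ B = {2, 4, 5, 6, 8, 12, 14, 15, 19, 20, 22, 24, 25}


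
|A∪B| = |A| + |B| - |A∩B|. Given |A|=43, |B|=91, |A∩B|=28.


|A ∪ B| = |A| + |B| - |A ∩ B|
= 43 + 91 - 28
= 106

|A ∪ B| = 106


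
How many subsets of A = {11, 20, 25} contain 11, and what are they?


A subset of A contains 11 iff the remaining 2 elements form any subset of A \ {11}.
Count: 2^(n-1) = 2^2 = 4
Subsets containing 11: {11}, {11, 20}, {11, 25}, {11, 20, 25}

Subsets containing 11 (4 total): {11}, {11, 20}, {11, 25}, {11, 20, 25}


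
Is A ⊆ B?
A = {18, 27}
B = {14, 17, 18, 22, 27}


A ⊆ B means every element of A is in B.
All elements of A are in B.
So A ⊆ B.

Yes, A ⊆ B


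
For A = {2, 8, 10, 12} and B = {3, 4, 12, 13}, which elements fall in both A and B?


A = {2, 8, 10, 12}
B = {3, 4, 12, 13}
Region: in both A and B
Elements: {12}

Elements in both A and B: {12}


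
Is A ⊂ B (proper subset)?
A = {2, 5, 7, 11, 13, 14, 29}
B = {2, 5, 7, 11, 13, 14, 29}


A ⊂ B requires: A ⊆ B AND A ≠ B.
A ⊆ B? Yes
A = B? Yes
A = B, so A is not a PROPER subset.

No, A is not a proper subset of B


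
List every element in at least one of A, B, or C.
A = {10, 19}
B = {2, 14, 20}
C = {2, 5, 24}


A ∪ B = {2, 10, 14, 19, 20}
(A ∪ B) ∪ C = {2, 5, 10, 14, 19, 20, 24}

A ∪ B ∪ C = {2, 5, 10, 14, 19, 20, 24}


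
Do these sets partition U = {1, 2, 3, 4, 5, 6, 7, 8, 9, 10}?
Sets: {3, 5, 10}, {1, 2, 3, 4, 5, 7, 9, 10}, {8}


A partition requires: (1) non-empty parts, (2) pairwise disjoint, (3) union = U
Parts: {3, 5, 10}, {1, 2, 3, 4, 5, 7, 9, 10}, {8}
Union of parts: {1, 2, 3, 4, 5, 7, 8, 9, 10}
U = {1, 2, 3, 4, 5, 6, 7, 8, 9, 10}
All non-empty? True
Pairwise disjoint? False
Covers U? False

No, not a valid partition


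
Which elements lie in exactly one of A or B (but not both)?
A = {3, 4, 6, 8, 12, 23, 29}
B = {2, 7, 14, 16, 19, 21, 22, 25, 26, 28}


A △ B = (A \ B) ∪ (B \ A) = elements in exactly one of A or B
A \ B = {3, 4, 6, 8, 12, 23, 29}
B \ A = {2, 7, 14, 16, 19, 21, 22, 25, 26, 28}
A △ B = {2, 3, 4, 6, 7, 8, 12, 14, 16, 19, 21, 22, 23, 25, 26, 28, 29}

A △ B = {2, 3, 4, 6, 7, 8, 12, 14, 16, 19, 21, 22, 23, 25, 26, 28, 29}


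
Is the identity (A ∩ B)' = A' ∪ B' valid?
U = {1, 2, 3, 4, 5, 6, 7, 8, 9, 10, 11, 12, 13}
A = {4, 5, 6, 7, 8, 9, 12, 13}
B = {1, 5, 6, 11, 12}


LHS: A ∩ B = {5, 6, 12}
(A ∩ B)' = U \ (A ∩ B) = {1, 2, 3, 4, 7, 8, 9, 10, 11, 13}
A' = {1, 2, 3, 10, 11}, B' = {2, 3, 4, 7, 8, 9, 10, 13}
Claimed RHS: A' ∪ B' = {1, 2, 3, 4, 7, 8, 9, 10, 11, 13}
Identity is VALID: LHS = RHS = {1, 2, 3, 4, 7, 8, 9, 10, 11, 13} ✓

Identity is valid. (A ∩ B)' = A' ∪ B' = {1, 2, 3, 4, 7, 8, 9, 10, 11, 13}


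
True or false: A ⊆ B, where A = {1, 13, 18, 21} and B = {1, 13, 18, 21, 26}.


A ⊆ B means every element of A is in B.
All elements of A are in B.
So A ⊆ B.

Yes, A ⊆ B


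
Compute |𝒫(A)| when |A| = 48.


Number of subsets = 2^n
= 2^48
= 281474976710656

|P(A)| = 281474976710656


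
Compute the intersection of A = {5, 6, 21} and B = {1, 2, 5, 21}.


A ∩ B = elements in both A and B
A = {5, 6, 21}
B = {1, 2, 5, 21}
A ∩ B = {5, 21}

A ∩ B = {5, 21}


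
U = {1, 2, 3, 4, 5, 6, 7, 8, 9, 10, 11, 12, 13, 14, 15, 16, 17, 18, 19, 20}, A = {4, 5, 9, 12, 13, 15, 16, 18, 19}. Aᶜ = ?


Aᶜ = U \ A = elements in U but not in A
U = {1, 2, 3, 4, 5, 6, 7, 8, 9, 10, 11, 12, 13, 14, 15, 16, 17, 18, 19, 20}
A = {4, 5, 9, 12, 13, 15, 16, 18, 19}
Aᶜ = {1, 2, 3, 6, 7, 8, 10, 11, 14, 17, 20}

Aᶜ = {1, 2, 3, 6, 7, 8, 10, 11, 14, 17, 20}


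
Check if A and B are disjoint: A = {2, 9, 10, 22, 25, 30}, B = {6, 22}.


Disjoint means A ∩ B = ∅.
A ∩ B = {22}
A ∩ B ≠ ∅, so A and B are NOT disjoint.

No, A and B are not disjoint (A ∩ B = {22})


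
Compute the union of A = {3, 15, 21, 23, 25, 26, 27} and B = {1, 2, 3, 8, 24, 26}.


A ∪ B = all elements in A or B (or both)
A = {3, 15, 21, 23, 25, 26, 27}
B = {1, 2, 3, 8, 24, 26}
A ∪ B = {1, 2, 3, 8, 15, 21, 23, 24, 25, 26, 27}

A ∪ B = {1, 2, 3, 8, 15, 21, 23, 24, 25, 26, 27}


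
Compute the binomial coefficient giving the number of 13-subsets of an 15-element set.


C(n,k) = n! / (k!(n-k)!)
C(15,13) = 15! / (13!2!)
= 105

C(15,13) = 105


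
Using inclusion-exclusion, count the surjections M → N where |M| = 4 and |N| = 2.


n = |M| = 4, k = |N| = 2. Surjections via inclusion-exclusion:
S(n,k) = Σ(-1)^i × C(k,i) × (k-i)^n, i=0 to k
i=0: (-1)^0×C(2,0)×2^4 = 16
i=1: (-1)^1×C(2,1)×1^4 = -2
i=2: (-1)^2×C(2,2)×0^4 = 0
Total = 14

Number of surjections = 14


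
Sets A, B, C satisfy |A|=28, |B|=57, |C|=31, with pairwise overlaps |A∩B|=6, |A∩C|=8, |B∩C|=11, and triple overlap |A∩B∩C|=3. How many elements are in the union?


|A∪B∪C| = |A|+|B|+|C| - |A∩B|-|A∩C|-|B∩C| + |A∩B∩C|
= 28+57+31 - 6-8-11 + 3
= 116 - 25 + 3
= 94

|A ∪ B ∪ C| = 94


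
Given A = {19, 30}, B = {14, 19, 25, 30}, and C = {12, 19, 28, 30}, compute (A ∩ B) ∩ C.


A ∩ B = {19, 30}
(A ∩ B) ∩ C = {19, 30}

A ∩ B ∩ C = {19, 30}


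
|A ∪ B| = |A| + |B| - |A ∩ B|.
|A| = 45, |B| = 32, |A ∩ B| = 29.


|A ∪ B| = |A| + |B| - |A ∩ B|
= 45 + 32 - 29
= 48

|A ∪ B| = 48


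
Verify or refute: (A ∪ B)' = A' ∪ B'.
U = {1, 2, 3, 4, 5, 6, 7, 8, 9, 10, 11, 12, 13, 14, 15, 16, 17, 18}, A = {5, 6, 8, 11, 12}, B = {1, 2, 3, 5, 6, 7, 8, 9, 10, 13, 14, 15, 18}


LHS: A ∪ B = {1, 2, 3, 5, 6, 7, 8, 9, 10, 11, 12, 13, 14, 15, 18}
(A ∪ B)' = U \ (A ∪ B) = {4, 16, 17}
A' = {1, 2, 3, 4, 7, 9, 10, 13, 14, 15, 16, 17, 18}, B' = {4, 11, 12, 16, 17}
Claimed RHS: A' ∪ B' = {1, 2, 3, 4, 7, 9, 10, 11, 12, 13, 14, 15, 16, 17, 18}
Identity is INVALID: LHS = {4, 16, 17} but the RHS claimed here equals {1, 2, 3, 4, 7, 9, 10, 11, 12, 13, 14, 15, 16, 17, 18}. The correct form is (A ∪ B)' = A' ∩ B'.

Identity is invalid: (A ∪ B)' = {4, 16, 17} but A' ∪ B' = {1, 2, 3, 4, 7, 9, 10, 11, 12, 13, 14, 15, 16, 17, 18}. The correct De Morgan law is (A ∪ B)' = A' ∩ B'.


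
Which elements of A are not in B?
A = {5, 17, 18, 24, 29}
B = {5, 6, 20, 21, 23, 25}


A \ B = elements in A but not in B
A = {5, 17, 18, 24, 29}
B = {5, 6, 20, 21, 23, 25}
Remove from A any elements in B
A \ B = {17, 18, 24, 29}

A \ B = {17, 18, 24, 29}


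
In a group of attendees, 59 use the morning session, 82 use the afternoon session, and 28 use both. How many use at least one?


|A ∪ B| = |A| + |B| - |A ∩ B|
= 59 + 82 - 28
= 113

|A ∪ B| = 113


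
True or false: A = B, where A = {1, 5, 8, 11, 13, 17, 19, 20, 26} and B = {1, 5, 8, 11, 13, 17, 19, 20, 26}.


Two sets are equal iff they have exactly the same elements.
A = {1, 5, 8, 11, 13, 17, 19, 20, 26}
B = {1, 5, 8, 11, 13, 17, 19, 20, 26}
Same elements → A = B

Yes, A = B


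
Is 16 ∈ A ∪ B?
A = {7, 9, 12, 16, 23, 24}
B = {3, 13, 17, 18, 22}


A = {7, 9, 12, 16, 23, 24}, B = {3, 13, 17, 18, 22}
A ∪ B = all elements in A or B
A ∪ B = {3, 7, 9, 12, 13, 16, 17, 18, 22, 23, 24}
Checking if 16 ∈ A ∪ B
16 is in A ∪ B → True

16 ∈ A ∪ B


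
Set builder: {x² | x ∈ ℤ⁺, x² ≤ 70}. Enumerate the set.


Checking each candidate:
Condition: positive perfect squares ≤ 70
Result = {1, 4, 9, 16, 25, 36, 49, 64}

{1, 4, 9, 16, 25, 36, 49, 64}


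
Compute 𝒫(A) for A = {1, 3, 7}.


|A| = 3, so |P(A)| = 2^3 = 8
Enumerate subsets by cardinality (0 to 3):
∅, {1}, {3}, {7}, {1, 3}, {1, 7}, {3, 7}, {1, 3, 7}

P(A) has 8 subsets: ∅, {1}, {3}, {7}, {1, 3}, {1, 7}, {3, 7}, {1, 3, 7}


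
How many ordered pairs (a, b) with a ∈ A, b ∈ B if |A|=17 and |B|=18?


|A × B| = |A| × |B|
= 17 × 18
= 306

|A × B| = 306


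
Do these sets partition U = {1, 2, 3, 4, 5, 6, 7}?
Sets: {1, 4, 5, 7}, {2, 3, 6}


A partition requires: (1) non-empty parts, (2) pairwise disjoint, (3) union = U
Parts: {1, 4, 5, 7}, {2, 3, 6}
Union of parts: {1, 2, 3, 4, 5, 6, 7}
U = {1, 2, 3, 4, 5, 6, 7}
All non-empty? True
Pairwise disjoint? True
Covers U? True

Yes, valid partition


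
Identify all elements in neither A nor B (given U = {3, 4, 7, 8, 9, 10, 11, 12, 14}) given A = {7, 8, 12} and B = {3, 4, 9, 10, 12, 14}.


A = {7, 8, 12}
B = {3, 4, 9, 10, 12, 14}
Region: in neither A nor B (given U = {3, 4, 7, 8, 9, 10, 11, 12, 14})
Elements: {11}

Elements in neither A nor B (given U = {3, 4, 7, 8, 9, 10, 11, 12, 14}): {11}


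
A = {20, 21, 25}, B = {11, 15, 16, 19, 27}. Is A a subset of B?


A ⊆ B means every element of A is in B.
Elements in A not in B: {20, 21, 25}
So A ⊄ B.

No, A ⊄ B


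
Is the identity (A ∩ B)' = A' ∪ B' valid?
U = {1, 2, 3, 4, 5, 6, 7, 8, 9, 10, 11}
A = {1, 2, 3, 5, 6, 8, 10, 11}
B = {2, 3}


LHS: A ∩ B = {2, 3}
(A ∩ B)' = U \ (A ∩ B) = {1, 4, 5, 6, 7, 8, 9, 10, 11}
A' = {4, 7, 9}, B' = {1, 4, 5, 6, 7, 8, 9, 10, 11}
Claimed RHS: A' ∪ B' = {1, 4, 5, 6, 7, 8, 9, 10, 11}
Identity is VALID: LHS = RHS = {1, 4, 5, 6, 7, 8, 9, 10, 11} ✓

Identity is valid. (A ∩ B)' = A' ∪ B' = {1, 4, 5, 6, 7, 8, 9, 10, 11}


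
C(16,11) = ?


C(n,k) = n! / (k!(n-k)!)
C(16,11) = 16! / (11!5!)
= 4368

C(16,11) = 4368


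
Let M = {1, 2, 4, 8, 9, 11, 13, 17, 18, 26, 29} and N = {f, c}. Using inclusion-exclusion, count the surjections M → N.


n = |M| = 11, k = |N| = 2. Surjections via inclusion-exclusion:
S(n,k) = Σ(-1)^i × C(k,i) × (k-i)^n, i=0 to k
i=0: (-1)^0×C(2,0)×2^11 = 2048
i=1: (-1)^1×C(2,1)×1^11 = -2
i=2: (-1)^2×C(2,2)×0^11 = 0
Total = 2046

Number of surjections = 2046


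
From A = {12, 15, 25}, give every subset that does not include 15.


A subset of A that omits 15 is a subset of A \ {15}, so there are 2^(n-1) = 2^2 = 4 of them.
Subsets excluding 15: ∅, {12}, {25}, {12, 25}

Subsets excluding 15 (4 total): ∅, {12}, {25}, {12, 25}


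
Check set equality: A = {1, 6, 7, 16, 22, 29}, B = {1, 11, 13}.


Two sets are equal iff they have exactly the same elements.
A = {1, 6, 7, 16, 22, 29}
B = {1, 11, 13}
Differences: {6, 7, 11, 13, 16, 22, 29}
A ≠ B

No, A ≠ B


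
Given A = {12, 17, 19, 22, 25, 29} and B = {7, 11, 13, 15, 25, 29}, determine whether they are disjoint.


Disjoint means A ∩ B = ∅.
A ∩ B = {25, 29}
A ∩ B ≠ ∅, so A and B are NOT disjoint.

No, A and B are not disjoint (A ∩ B = {25, 29})


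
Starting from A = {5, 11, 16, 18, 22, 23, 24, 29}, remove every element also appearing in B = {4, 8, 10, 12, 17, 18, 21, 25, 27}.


A \ B = elements in A but not in B
A = {5, 11, 16, 18, 22, 23, 24, 29}
B = {4, 8, 10, 12, 17, 18, 21, 25, 27}
Remove from A any elements in B
A \ B = {5, 11, 16, 22, 23, 24, 29}

A \ B = {5, 11, 16, 22, 23, 24, 29}


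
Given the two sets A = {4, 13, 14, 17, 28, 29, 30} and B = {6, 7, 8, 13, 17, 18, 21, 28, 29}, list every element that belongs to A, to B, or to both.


A ∪ B = all elements in A or B (or both)
A = {4, 13, 14, 17, 28, 29, 30}
B = {6, 7, 8, 13, 17, 18, 21, 28, 29}
A ∪ B = {4, 6, 7, 8, 13, 14, 17, 18, 21, 28, 29, 30}

A ∪ B = {4, 6, 7, 8, 13, 14, 17, 18, 21, 28, 29, 30}


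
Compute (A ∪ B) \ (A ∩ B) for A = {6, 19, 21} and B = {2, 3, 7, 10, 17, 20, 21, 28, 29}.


A △ B = (A \ B) ∪ (B \ A) = elements in exactly one of A or B
A \ B = {6, 19}
B \ A = {2, 3, 7, 10, 17, 20, 28, 29}
A △ B = {2, 3, 6, 7, 10, 17, 19, 20, 28, 29}

A △ B = {2, 3, 6, 7, 10, 17, 19, 20, 28, 29}


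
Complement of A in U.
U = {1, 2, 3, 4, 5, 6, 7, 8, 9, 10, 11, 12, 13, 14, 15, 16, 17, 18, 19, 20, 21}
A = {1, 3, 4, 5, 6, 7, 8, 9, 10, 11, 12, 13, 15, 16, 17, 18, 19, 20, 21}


Aᶜ = U \ A = elements in U but not in A
U = {1, 2, 3, 4, 5, 6, 7, 8, 9, 10, 11, 12, 13, 14, 15, 16, 17, 18, 19, 20, 21}
A = {1, 3, 4, 5, 6, 7, 8, 9, 10, 11, 12, 13, 15, 16, 17, 18, 19, 20, 21}
Aᶜ = {2, 14}

Aᶜ = {2, 14}


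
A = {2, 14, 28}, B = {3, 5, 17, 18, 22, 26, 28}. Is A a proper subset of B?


A ⊂ B requires: A ⊆ B AND A ≠ B.
A ⊆ B? No
A ⊄ B, so A is not a proper subset.

No, A is not a proper subset of B


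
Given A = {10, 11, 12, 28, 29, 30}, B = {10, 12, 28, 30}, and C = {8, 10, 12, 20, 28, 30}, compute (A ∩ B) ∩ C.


A ∩ B = {10, 12, 28, 30}
(A ∩ B) ∩ C = {10, 12, 28, 30}

A ∩ B ∩ C = {10, 12, 28, 30}


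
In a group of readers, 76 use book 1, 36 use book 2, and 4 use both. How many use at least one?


|A ∪ B| = |A| + |B| - |A ∩ B|
= 76 + 36 - 4
= 108

|A ∪ B| = 108


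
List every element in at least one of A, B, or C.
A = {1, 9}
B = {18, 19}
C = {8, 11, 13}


A ∪ B = {1, 9, 18, 19}
(A ∪ B) ∪ C = {1, 8, 9, 11, 13, 18, 19}

A ∪ B ∪ C = {1, 8, 9, 11, 13, 18, 19}


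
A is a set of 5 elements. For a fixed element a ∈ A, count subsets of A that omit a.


Subsets of A avoiding a are subsets of A \ {a}, which has 4 elements.
Count = 2^(n-1) = 2^4
= 16

Number of subsets avoiding a = 16


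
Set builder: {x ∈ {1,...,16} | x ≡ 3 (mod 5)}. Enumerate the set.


Checking each candidate:
Condition: x in {1,...,16} with x ≡ 3 (mod 5)
Result = {3, 8, 13}

{3, 8, 13}


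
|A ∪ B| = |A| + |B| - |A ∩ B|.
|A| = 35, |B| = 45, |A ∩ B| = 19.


|A ∪ B| = |A| + |B| - |A ∩ B|
= 35 + 45 - 19
= 61

|A ∪ B| = 61


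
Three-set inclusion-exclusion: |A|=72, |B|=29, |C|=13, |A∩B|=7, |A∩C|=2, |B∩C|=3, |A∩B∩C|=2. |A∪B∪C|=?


|A∪B∪C| = |A|+|B|+|C| - |A∩B|-|A∩C|-|B∩C| + |A∩B∩C|
= 72+29+13 - 7-2-3 + 2
= 114 - 12 + 2
= 104

|A ∪ B ∪ C| = 104


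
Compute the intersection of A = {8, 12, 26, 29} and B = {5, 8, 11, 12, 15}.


A ∩ B = elements in both A and B
A = {8, 12, 26, 29}
B = {5, 8, 11, 12, 15}
A ∩ B = {8, 12}

A ∩ B = {8, 12}


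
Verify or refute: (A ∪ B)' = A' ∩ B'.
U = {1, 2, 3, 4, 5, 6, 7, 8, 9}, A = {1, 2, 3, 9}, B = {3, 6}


LHS: A ∪ B = {1, 2, 3, 6, 9}
(A ∪ B)' = U \ (A ∪ B) = {4, 5, 7, 8}
A' = {4, 5, 6, 7, 8}, B' = {1, 2, 4, 5, 7, 8, 9}
Claimed RHS: A' ∩ B' = {4, 5, 7, 8}
Identity is VALID: LHS = RHS = {4, 5, 7, 8} ✓

Identity is valid. (A ∪ B)' = A' ∩ B' = {4, 5, 7, 8}


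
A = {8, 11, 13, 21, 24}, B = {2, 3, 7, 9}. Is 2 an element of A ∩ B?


A = {8, 11, 13, 21, 24}, B = {2, 3, 7, 9}
A ∩ B = elements in both A and B
A ∩ B = ∅
Checking if 2 ∈ A ∩ B
2 is not in A ∩ B → False

2 ∉ A ∩ B


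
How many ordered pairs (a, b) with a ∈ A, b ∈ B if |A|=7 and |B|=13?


|A × B| = |A| × |B|
= 7 × 13
= 91

|A × B| = 91


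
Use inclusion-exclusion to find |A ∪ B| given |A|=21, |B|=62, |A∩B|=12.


|A ∪ B| = |A| + |B| - |A ∩ B|
= 21 + 62 - 12
= 71

|A ∪ B| = 71


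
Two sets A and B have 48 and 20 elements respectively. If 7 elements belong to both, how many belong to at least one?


|A ∪ B| = |A| + |B| - |A ∩ B|
= 48 + 20 - 7
= 61

|A ∪ B| = 61


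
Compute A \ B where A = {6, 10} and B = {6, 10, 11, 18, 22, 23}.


A \ B = elements in A but not in B
A = {6, 10}
B = {6, 10, 11, 18, 22, 23}
Remove from A any elements in B
A \ B = ∅

A \ B = ∅


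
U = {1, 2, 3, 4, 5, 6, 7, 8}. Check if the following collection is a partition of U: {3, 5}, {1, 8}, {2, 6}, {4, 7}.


A partition requires: (1) non-empty parts, (2) pairwise disjoint, (3) union = U
Parts: {3, 5}, {1, 8}, {2, 6}, {4, 7}
Union of parts: {1, 2, 3, 4, 5, 6, 7, 8}
U = {1, 2, 3, 4, 5, 6, 7, 8}
All non-empty? True
Pairwise disjoint? True
Covers U? True

Yes, valid partition


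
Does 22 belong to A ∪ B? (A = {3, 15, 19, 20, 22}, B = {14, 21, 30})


A = {3, 15, 19, 20, 22}, B = {14, 21, 30}
A ∪ B = all elements in A or B
A ∪ B = {3, 14, 15, 19, 20, 21, 22, 30}
Checking if 22 ∈ A ∪ B
22 is in A ∪ B → True

22 ∈ A ∪ B


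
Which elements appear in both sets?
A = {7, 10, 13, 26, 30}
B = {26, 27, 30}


A ∩ B = elements in both A and B
A = {7, 10, 13, 26, 30}
B = {26, 27, 30}
A ∩ B = {26, 30}

A ∩ B = {26, 30}


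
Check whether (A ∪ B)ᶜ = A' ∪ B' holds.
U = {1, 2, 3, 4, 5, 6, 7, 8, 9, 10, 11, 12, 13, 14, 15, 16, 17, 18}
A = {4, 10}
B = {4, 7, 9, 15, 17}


LHS: A ∪ B = {4, 7, 9, 10, 15, 17}
(A ∪ B)' = U \ (A ∪ B) = {1, 2, 3, 5, 6, 8, 11, 12, 13, 14, 16, 18}
A' = {1, 2, 3, 5, 6, 7, 8, 9, 11, 12, 13, 14, 15, 16, 17, 18}, B' = {1, 2, 3, 5, 6, 8, 10, 11, 12, 13, 14, 16, 18}
Claimed RHS: A' ∪ B' = {1, 2, 3, 5, 6, 7, 8, 9, 10, 11, 12, 13, 14, 15, 16, 17, 18}
Identity is INVALID: LHS = {1, 2, 3, 5, 6, 8, 11, 12, 13, 14, 16, 18} but the RHS claimed here equals {1, 2, 3, 5, 6, 7, 8, 9, 10, 11, 12, 13, 14, 15, 16, 17, 18}. The correct form is (A ∪ B)' = A' ∩ B'.

Identity is invalid: (A ∪ B)' = {1, 2, 3, 5, 6, 8, 11, 12, 13, 14, 16, 18} but A' ∪ B' = {1, 2, 3, 5, 6, 7, 8, 9, 10, 11, 12, 13, 14, 15, 16, 17, 18}. The correct De Morgan law is (A ∪ B)' = A' ∩ B'.


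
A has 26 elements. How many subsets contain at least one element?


Total subsets = 2^n = 2^26 = 67108864
Non-empty subsets exclude the empty set: 2^n - 1
= 67108864 - 1
= 67108863

Number of non-empty subsets = 67108863


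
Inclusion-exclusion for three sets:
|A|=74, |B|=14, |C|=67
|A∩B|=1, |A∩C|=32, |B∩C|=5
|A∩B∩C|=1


|A∪B∪C| = |A|+|B|+|C| - |A∩B|-|A∩C|-|B∩C| + |A∩B∩C|
= 74+14+67 - 1-32-5 + 1
= 155 - 38 + 1
= 118

|A ∪ B ∪ C| = 118


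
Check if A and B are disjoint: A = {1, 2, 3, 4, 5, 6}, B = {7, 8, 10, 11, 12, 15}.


Disjoint means A ∩ B = ∅.
A ∩ B = ∅
A ∩ B = ∅, so A and B are disjoint.

Yes, A and B are disjoint


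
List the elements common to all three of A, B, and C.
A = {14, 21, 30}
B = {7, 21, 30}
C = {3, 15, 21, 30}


A ∩ B = {21, 30}
(A ∩ B) ∩ C = {21, 30}

A ∩ B ∩ C = {21, 30}


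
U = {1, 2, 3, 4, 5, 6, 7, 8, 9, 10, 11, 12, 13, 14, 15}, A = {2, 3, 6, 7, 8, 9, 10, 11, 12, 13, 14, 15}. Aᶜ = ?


Aᶜ = U \ A = elements in U but not in A
U = {1, 2, 3, 4, 5, 6, 7, 8, 9, 10, 11, 12, 13, 14, 15}
A = {2, 3, 6, 7, 8, 9, 10, 11, 12, 13, 14, 15}
Aᶜ = {1, 4, 5}

Aᶜ = {1, 4, 5}


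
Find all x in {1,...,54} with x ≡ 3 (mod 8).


Checking each candidate:
Condition: x in {1,...,54} with x ≡ 3 (mod 8)
Result = {3, 11, 19, 27, 35, 43, 51}

{3, 11, 19, 27, 35, 43, 51}


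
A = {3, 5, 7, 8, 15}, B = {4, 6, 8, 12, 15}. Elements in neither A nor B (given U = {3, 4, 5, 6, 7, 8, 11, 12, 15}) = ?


A = {3, 5, 7, 8, 15}
B = {4, 6, 8, 12, 15}
Region: in neither A nor B (given U = {3, 4, 5, 6, 7, 8, 11, 12, 15})
Elements: {11}

Elements in neither A nor B (given U = {3, 4, 5, 6, 7, 8, 11, 12, 15}): {11}


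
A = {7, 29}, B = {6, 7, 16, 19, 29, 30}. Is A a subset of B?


A ⊆ B means every element of A is in B.
All elements of A are in B.
So A ⊆ B.

Yes, A ⊆ B


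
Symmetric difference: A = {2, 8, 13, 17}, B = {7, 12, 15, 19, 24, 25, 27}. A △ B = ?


A △ B = (A \ B) ∪ (B \ A) = elements in exactly one of A or B
A \ B = {2, 8, 13, 17}
B \ A = {7, 12, 15, 19, 24, 25, 27}
A △ B = {2, 7, 8, 12, 13, 15, 17, 19, 24, 25, 27}

A △ B = {2, 7, 8, 12, 13, 15, 17, 19, 24, 25, 27}


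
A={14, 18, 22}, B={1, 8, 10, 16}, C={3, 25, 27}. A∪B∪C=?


A ∪ B = {1, 8, 10, 14, 16, 18, 22}
(A ∪ B) ∪ C = {1, 3, 8, 10, 14, 16, 18, 22, 25, 27}

A ∪ B ∪ C = {1, 3, 8, 10, 14, 16, 18, 22, 25, 27}


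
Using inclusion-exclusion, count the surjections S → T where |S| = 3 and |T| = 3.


n = |S| = 3, k = |T| = 3. Surjections via inclusion-exclusion:
S(n,k) = Σ(-1)^i × C(k,i) × (k-i)^n, i=0 to k
i=0: (-1)^0×C(3,0)×3^3 = 27
i=1: (-1)^1×C(3,1)×2^3 = -24
i=2: (-1)^2×C(3,2)×1^3 = 3
i=3: (-1)^3×C(3,3)×0^3 = 0
Total = 6

Number of surjections = 6


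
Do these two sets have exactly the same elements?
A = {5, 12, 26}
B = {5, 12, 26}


Two sets are equal iff they have exactly the same elements.
A = {5, 12, 26}
B = {5, 12, 26}
Same elements → A = B

Yes, A = B


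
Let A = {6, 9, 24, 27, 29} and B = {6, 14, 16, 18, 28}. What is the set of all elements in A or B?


A ∪ B = all elements in A or B (or both)
A = {6, 9, 24, 27, 29}
B = {6, 14, 16, 18, 28}
A ∪ B = {6, 9, 14, 16, 18, 24, 27, 28, 29}

A ∪ B = {6, 9, 14, 16, 18, 24, 27, 28, 29}


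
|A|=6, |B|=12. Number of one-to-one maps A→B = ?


An injection sends each of |A| = 6 inputs to a distinct output in B.
# injections = |B|·(|B|-1)·…·(|B|-|A|+1) = 12! / (12 - 6)!
= 12 × 11 × 10 × 9 × 8 × 7
= 665280

Number of injections = 665280


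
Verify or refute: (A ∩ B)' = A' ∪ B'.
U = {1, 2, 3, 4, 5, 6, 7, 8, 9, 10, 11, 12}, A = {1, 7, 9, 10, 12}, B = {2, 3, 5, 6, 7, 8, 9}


LHS: A ∩ B = {7, 9}
(A ∩ B)' = U \ (A ∩ B) = {1, 2, 3, 4, 5, 6, 8, 10, 11, 12}
A' = {2, 3, 4, 5, 6, 8, 11}, B' = {1, 4, 10, 11, 12}
Claimed RHS: A' ∪ B' = {1, 2, 3, 4, 5, 6, 8, 10, 11, 12}
Identity is VALID: LHS = RHS = {1, 2, 3, 4, 5, 6, 8, 10, 11, 12} ✓

Identity is valid. (A ∩ B)' = A' ∪ B' = {1, 2, 3, 4, 5, 6, 8, 10, 11, 12}


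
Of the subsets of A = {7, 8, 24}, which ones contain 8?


A subset of A contains 8 iff the remaining 2 elements form any subset of A \ {8}.
Count: 2^(n-1) = 2^2 = 4
Subsets containing 8: {8}, {7, 8}, {8, 24}, {7, 8, 24}

Subsets containing 8 (4 total): {8}, {7, 8}, {8, 24}, {7, 8, 24}


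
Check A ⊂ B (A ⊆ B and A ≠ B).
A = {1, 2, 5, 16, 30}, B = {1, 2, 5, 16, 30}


A ⊂ B requires: A ⊆ B AND A ≠ B.
A ⊆ B? Yes
A = B? Yes
A = B, so A is not a PROPER subset.

No, A is not a proper subset of B


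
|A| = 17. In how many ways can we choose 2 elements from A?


C(n,k) = n! / (k!(n-k)!)
C(17,2) = 17! / (2!15!)
= 136

C(17,2) = 136


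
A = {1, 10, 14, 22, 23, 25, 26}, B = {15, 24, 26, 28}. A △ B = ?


A △ B = (A \ B) ∪ (B \ A) = elements in exactly one of A or B
A \ B = {1, 10, 14, 22, 23, 25}
B \ A = {15, 24, 28}
A △ B = {1, 10, 14, 15, 22, 23, 24, 25, 28}

A △ B = {1, 10, 14, 15, 22, 23, 24, 25, 28}


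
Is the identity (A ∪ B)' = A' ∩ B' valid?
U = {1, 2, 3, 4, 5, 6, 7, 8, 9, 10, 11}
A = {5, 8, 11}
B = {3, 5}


LHS: A ∪ B = {3, 5, 8, 11}
(A ∪ B)' = U \ (A ∪ B) = {1, 2, 4, 6, 7, 9, 10}
A' = {1, 2, 3, 4, 6, 7, 9, 10}, B' = {1, 2, 4, 6, 7, 8, 9, 10, 11}
Claimed RHS: A' ∩ B' = {1, 2, 4, 6, 7, 9, 10}
Identity is VALID: LHS = RHS = {1, 2, 4, 6, 7, 9, 10} ✓

Identity is valid. (A ∪ B)' = A' ∩ B' = {1, 2, 4, 6, 7, 9, 10}


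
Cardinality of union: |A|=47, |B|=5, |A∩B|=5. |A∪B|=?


|A ∪ B| = |A| + |B| - |A ∩ B|
= 47 + 5 - 5
= 47

|A ∪ B| = 47


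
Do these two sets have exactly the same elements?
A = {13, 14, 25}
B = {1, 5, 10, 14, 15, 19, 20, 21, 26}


Two sets are equal iff they have exactly the same elements.
A = {13, 14, 25}
B = {1, 5, 10, 14, 15, 19, 20, 21, 26}
Differences: {1, 5, 10, 13, 15, 19, 20, 21, 25, 26}
A ≠ B

No, A ≠ B


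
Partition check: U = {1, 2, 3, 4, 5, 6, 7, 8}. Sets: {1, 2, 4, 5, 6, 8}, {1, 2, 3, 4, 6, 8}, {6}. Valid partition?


A partition requires: (1) non-empty parts, (2) pairwise disjoint, (3) union = U
Parts: {1, 2, 4, 5, 6, 8}, {1, 2, 3, 4, 6, 8}, {6}
Union of parts: {1, 2, 3, 4, 5, 6, 8}
U = {1, 2, 3, 4, 5, 6, 7, 8}
All non-empty? True
Pairwise disjoint? False
Covers U? False

No, not a valid partition


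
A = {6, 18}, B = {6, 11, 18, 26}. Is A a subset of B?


A ⊆ B means every element of A is in B.
All elements of A are in B.
So A ⊆ B.

Yes, A ⊆ B


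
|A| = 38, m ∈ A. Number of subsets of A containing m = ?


Subsets of A containing m correspond to subsets of A \ {m}, which has 37 elements.
Count = 2^(n-1) = 2^37
= 137438953472

Number of subsets containing m = 137438953472


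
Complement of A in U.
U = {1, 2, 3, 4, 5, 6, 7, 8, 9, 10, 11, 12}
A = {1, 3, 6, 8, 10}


Aᶜ = U \ A = elements in U but not in A
U = {1, 2, 3, 4, 5, 6, 7, 8, 9, 10, 11, 12}
A = {1, 3, 6, 8, 10}
Aᶜ = {2, 4, 5, 7, 9, 11, 12}

Aᶜ = {2, 4, 5, 7, 9, 11, 12}


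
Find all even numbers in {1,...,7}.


Checking each candidate:
Condition: even numbers in {1,...,7}
Result = {2, 4, 6}

{2, 4, 6}


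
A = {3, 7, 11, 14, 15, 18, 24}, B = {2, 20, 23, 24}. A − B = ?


A \ B = elements in A but not in B
A = {3, 7, 11, 14, 15, 18, 24}
B = {2, 20, 23, 24}
Remove from A any elements in B
A \ B = {3, 7, 11, 14, 15, 18}

A \ B = {3, 7, 11, 14, 15, 18}


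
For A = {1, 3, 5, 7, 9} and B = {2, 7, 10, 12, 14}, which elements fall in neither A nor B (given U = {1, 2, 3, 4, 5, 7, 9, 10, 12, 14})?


A = {1, 3, 5, 7, 9}
B = {2, 7, 10, 12, 14}
Region: in neither A nor B (given U = {1, 2, 3, 4, 5, 7, 9, 10, 12, 14})
Elements: {4}

Elements in neither A nor B (given U = {1, 2, 3, 4, 5, 7, 9, 10, 12, 14}): {4}


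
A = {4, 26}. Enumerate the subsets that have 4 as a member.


A subset of A contains 4 iff the remaining 1 elements form any subset of A \ {4}.
Count: 2^(n-1) = 2^1 = 2
Subsets containing 4: {4}, {4, 26}

Subsets containing 4 (2 total): {4}, {4, 26}


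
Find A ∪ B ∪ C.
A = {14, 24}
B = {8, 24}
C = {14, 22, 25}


A ∪ B = {8, 14, 24}
(A ∪ B) ∪ C = {8, 14, 22, 24, 25}

A ∪ B ∪ C = {8, 14, 22, 24, 25}


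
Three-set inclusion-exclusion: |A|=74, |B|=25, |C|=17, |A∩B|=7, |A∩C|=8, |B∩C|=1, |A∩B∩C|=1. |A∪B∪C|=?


|A∪B∪C| = |A|+|B|+|C| - |A∩B|-|A∩C|-|B∩C| + |A∩B∩C|
= 74+25+17 - 7-8-1 + 1
= 116 - 16 + 1
= 101

|A ∪ B ∪ C| = 101


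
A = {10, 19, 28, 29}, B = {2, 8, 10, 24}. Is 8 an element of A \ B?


A = {10, 19, 28, 29}, B = {2, 8, 10, 24}
A \ B = elements in A but not in B
A \ B = {19, 28, 29}
Checking if 8 ∈ A \ B
8 is not in A \ B → False

8 ∉ A \ B


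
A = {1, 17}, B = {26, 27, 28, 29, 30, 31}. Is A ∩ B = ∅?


Disjoint means A ∩ B = ∅.
A ∩ B = ∅
A ∩ B = ∅, so A and B are disjoint.

Yes, A and B are disjoint


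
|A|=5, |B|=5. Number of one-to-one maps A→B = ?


An injection sends each of |A| = 5 inputs to a distinct output in B.
# injections = |B|·(|B|-1)·…·(|B|-|A|+1) = 5! / (5 - 5)!
= 5 × 4 × 3 × 2 × 1
= 120

Number of injections = 120


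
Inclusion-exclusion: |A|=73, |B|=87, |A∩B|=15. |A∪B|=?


|A ∪ B| = |A| + |B| - |A ∩ B|
= 73 + 87 - 15
= 145

|A ∪ B| = 145


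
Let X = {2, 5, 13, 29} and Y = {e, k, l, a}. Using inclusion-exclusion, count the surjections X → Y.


n = |X| = 4, k = |Y| = 4. Surjections via inclusion-exclusion:
S(n,k) = Σ(-1)^i × C(k,i) × (k-i)^n, i=0 to k
i=0: (-1)^0×C(4,0)×4^4 = 256
i=1: (-1)^1×C(4,1)×3^4 = -324
i=2: (-1)^2×C(4,2)×2^4 = 96
i=3: (-1)^3×C(4,3)×1^4 = -4
i=4: (-1)^4×C(4,4)×0^4 = 0
Total = 24

Number of surjections = 24


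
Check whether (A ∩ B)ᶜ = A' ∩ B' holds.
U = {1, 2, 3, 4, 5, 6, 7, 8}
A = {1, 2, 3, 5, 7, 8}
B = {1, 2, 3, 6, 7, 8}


LHS: A ∩ B = {1, 2, 3, 7, 8}
(A ∩ B)' = U \ (A ∩ B) = {4, 5, 6}
A' = {4, 6}, B' = {4, 5}
Claimed RHS: A' ∩ B' = {4}
Identity is INVALID: LHS = {4, 5, 6} but the RHS claimed here equals {4}. The correct form is (A ∩ B)' = A' ∪ B'.

Identity is invalid: (A ∩ B)' = {4, 5, 6} but A' ∩ B' = {4}. The correct De Morgan law is (A ∩ B)' = A' ∪ B'.


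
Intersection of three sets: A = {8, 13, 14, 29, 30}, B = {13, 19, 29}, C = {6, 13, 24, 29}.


A ∩ B = {13, 29}
(A ∩ B) ∩ C = {13, 29}

A ∩ B ∩ C = {13, 29}


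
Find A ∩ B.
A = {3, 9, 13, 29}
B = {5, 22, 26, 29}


A ∩ B = elements in both A and B
A = {3, 9, 13, 29}
B = {5, 22, 26, 29}
A ∩ B = {29}

A ∩ B = {29}


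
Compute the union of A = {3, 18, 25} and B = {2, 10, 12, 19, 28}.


A ∪ B = all elements in A or B (or both)
A = {3, 18, 25}
B = {2, 10, 12, 19, 28}
A ∪ B = {2, 3, 10, 12, 18, 19, 25, 28}

A ∪ B = {2, 3, 10, 12, 18, 19, 25, 28}


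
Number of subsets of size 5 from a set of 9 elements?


C(n,k) = n! / (k!(n-k)!)
C(9,5) = 9! / (5!4!)
= 126

C(9,5) = 126


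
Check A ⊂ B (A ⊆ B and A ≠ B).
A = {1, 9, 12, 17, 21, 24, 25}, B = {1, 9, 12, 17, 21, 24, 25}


A ⊂ B requires: A ⊆ B AND A ≠ B.
A ⊆ B? Yes
A = B? Yes
A = B, so A is not a PROPER subset.

No, A is not a proper subset of B


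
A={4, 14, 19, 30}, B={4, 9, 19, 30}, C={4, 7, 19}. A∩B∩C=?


A ∩ B = {4, 19, 30}
(A ∩ B) ∩ C = {4, 19}

A ∩ B ∩ C = {4, 19}


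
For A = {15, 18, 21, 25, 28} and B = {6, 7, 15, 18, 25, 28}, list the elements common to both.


A ∩ B = elements in both A and B
A = {15, 18, 21, 25, 28}
B = {6, 7, 15, 18, 25, 28}
A ∩ B = {15, 18, 25, 28}

A ∩ B = {15, 18, 25, 28}


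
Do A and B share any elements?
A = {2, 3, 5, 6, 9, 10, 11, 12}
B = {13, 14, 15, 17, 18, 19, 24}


Disjoint means A ∩ B = ∅.
A ∩ B = ∅
A ∩ B = ∅, so A and B are disjoint.

No — A and B share no elements (A ∩ B = ∅), so they are disjoint


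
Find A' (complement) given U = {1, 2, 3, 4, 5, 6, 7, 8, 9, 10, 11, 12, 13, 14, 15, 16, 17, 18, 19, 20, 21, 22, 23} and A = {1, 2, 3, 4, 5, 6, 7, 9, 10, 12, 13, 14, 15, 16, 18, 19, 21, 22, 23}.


Aᶜ = U \ A = elements in U but not in A
U = {1, 2, 3, 4, 5, 6, 7, 8, 9, 10, 11, 12, 13, 14, 15, 16, 17, 18, 19, 20, 21, 22, 23}
A = {1, 2, 3, 4, 5, 6, 7, 9, 10, 12, 13, 14, 15, 16, 18, 19, 21, 22, 23}
Aᶜ = {8, 11, 17, 20}

Aᶜ = {8, 11, 17, 20}


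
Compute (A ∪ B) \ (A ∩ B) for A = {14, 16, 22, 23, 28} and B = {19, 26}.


A △ B = (A \ B) ∪ (B \ A) = elements in exactly one of A or B
A \ B = {14, 16, 22, 23, 28}
B \ A = {19, 26}
A △ B = {14, 16, 19, 22, 23, 26, 28}

A △ B = {14, 16, 19, 22, 23, 26, 28}


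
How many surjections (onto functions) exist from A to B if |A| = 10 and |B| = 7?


n = |A| = 10, k = |B| = 7. Surjections via inclusion-exclusion:
S(n,k) = Σ(-1)^i × C(k,i) × (k-i)^n, i=0 to k
i=0: (-1)^0×C(7,0)×7^10 = 282475249
i=1: (-1)^1×C(7,1)×6^10 = -423263232
i=2: (-1)^2×C(7,2)×5^10 = 205078125
i=3: (-1)^3×C(7,3)×4^10 = -36700160
i=4: (-1)^4×C(7,4)×3^10 = 2066715
i=5: (-1)^5×C(7,5)×2^10 = -21504
i=6: (-1)^6×C(7,6)×1^10 = 7
i=7: (-1)^7×C(7,7)×0^10 = 0
Total = 29635200

Number of surjections = 29635200


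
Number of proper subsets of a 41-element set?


Total subsets = 2^n = 2^41 = 2199023255552
Proper subsets exclude the set itself: 2^n - 1
= 2199023255552 - 1
= 2199023255551

Number of proper subsets = 2199023255551


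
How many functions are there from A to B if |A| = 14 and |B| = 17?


Each of |A| = 14 inputs maps to any of |B| = 17 outputs.
# functions = |B|^|A| = 17^14
= 168377826559400929

Number of functions = 168377826559400929


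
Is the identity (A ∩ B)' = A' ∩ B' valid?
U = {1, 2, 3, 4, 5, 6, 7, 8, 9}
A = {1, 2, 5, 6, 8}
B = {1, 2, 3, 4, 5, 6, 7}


LHS: A ∩ B = {1, 2, 5, 6}
(A ∩ B)' = U \ (A ∩ B) = {3, 4, 7, 8, 9}
A' = {3, 4, 7, 9}, B' = {8, 9}
Claimed RHS: A' ∩ B' = {9}
Identity is INVALID: LHS = {3, 4, 7, 8, 9} but the RHS claimed here equals {9}. The correct form is (A ∩ B)' = A' ∪ B'.

Identity is invalid: (A ∩ B)' = {3, 4, 7, 8, 9} but A' ∩ B' = {9}. The correct De Morgan law is (A ∩ B)' = A' ∪ B'.


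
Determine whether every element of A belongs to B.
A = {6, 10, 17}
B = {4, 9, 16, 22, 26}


A ⊆ B means every element of A is in B.
Elements in A not in B: {6, 10, 17}
So A ⊄ B.

No, A ⊄ B


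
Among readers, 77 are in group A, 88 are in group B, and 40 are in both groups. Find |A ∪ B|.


|A ∪ B| = |A| + |B| - |A ∩ B|
= 77 + 88 - 40
= 125

|A ∪ B| = 125


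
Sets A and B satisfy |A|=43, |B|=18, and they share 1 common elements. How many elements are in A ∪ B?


|A ∪ B| = |A| + |B| - |A ∩ B|
= 43 + 18 - 1
= 60

|A ∪ B| = 60


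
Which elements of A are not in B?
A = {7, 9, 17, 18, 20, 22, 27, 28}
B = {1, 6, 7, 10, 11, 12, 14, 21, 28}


A \ B = elements in A but not in B
A = {7, 9, 17, 18, 20, 22, 27, 28}
B = {1, 6, 7, 10, 11, 12, 14, 21, 28}
Remove from A any elements in B
A \ B = {9, 17, 18, 20, 22, 27}

A \ B = {9, 17, 18, 20, 22, 27}


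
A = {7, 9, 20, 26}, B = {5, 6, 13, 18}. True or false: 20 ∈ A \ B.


A = {7, 9, 20, 26}, B = {5, 6, 13, 18}
A \ B = elements in A but not in B
A \ B = {7, 9, 20, 26}
Checking if 20 ∈ A \ B
20 is in A \ B → True

20 ∈ A \ B


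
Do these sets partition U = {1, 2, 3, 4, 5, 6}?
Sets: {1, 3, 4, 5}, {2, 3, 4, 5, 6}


A partition requires: (1) non-empty parts, (2) pairwise disjoint, (3) union = U
Parts: {1, 3, 4, 5}, {2, 3, 4, 5, 6}
Union of parts: {1, 2, 3, 4, 5, 6}
U = {1, 2, 3, 4, 5, 6}
All non-empty? True
Pairwise disjoint? False
Covers U? True

No, not a valid partition
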